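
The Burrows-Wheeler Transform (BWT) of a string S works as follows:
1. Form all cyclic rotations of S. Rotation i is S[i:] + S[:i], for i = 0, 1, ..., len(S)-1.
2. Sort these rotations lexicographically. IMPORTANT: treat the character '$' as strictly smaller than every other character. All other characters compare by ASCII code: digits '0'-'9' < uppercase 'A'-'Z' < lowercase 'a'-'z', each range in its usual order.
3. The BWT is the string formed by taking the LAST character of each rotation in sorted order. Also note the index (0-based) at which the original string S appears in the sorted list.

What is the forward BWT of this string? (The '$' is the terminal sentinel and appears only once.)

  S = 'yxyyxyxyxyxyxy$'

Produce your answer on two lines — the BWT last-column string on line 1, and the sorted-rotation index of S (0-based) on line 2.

Answer: yyyyyyyxxxxxy$x
13

Derivation:
All 15 rotations (rotation i = S[i:]+S[:i]):
  rot[0] = yxyyxyxyxyxyxy$
  rot[1] = xyyxyxyxyxyxy$y
  rot[2] = yyxyxyxyxyxy$yx
  rot[3] = yxyxyxyxyxy$yxy
  rot[4] = xyxyxyxyxy$yxyy
  rot[5] = yxyxyxyxy$yxyyx
  rot[6] = xyxyxyxy$yxyyxy
  rot[7] = yxyxyxy$yxyyxyx
  rot[8] = xyxyxy$yxyyxyxy
  rot[9] = yxyxy$yxyyxyxyx
  rot[10] = xyxy$yxyyxyxyxy
  rot[11] = yxy$yxyyxyxyxyx
  rot[12] = xy$yxyyxyxyxyxy
  rot[13] = y$yxyyxyxyxyxyx
  rot[14] = $yxyyxyxyxyxyxy
Sorted (with $ < everything):
  sorted[0] = $yxyyxyxyxyxyxy  (last char: 'y')
  sorted[1] = xy$yxyyxyxyxyxy  (last char: 'y')
  sorted[2] = xyxy$yxyyxyxyxy  (last char: 'y')
  sorted[3] = xyxyxy$yxyyxyxy  (last char: 'y')
  sorted[4] = xyxyxyxy$yxyyxy  (last char: 'y')
  sorted[5] = xyxyxyxyxy$yxyy  (last char: 'y')
  sorted[6] = xyyxyxyxyxyxy$y  (last char: 'y')
  sorted[7] = y$yxyyxyxyxyxyx  (last char: 'x')
  sorted[8] = yxy$yxyyxyxyxyx  (last char: 'x')
  sorted[9] = yxyxy$yxyyxyxyx  (last char: 'x')
  sorted[10] = yxyxyxy$yxyyxyx  (last char: 'x')
  sorted[11] = yxyxyxyxy$yxyyx  (last char: 'x')
  sorted[12] = yxyxyxyxyxy$yxy  (last char: 'y')
  sorted[13] = yxyyxyxyxyxyxy$  (last char: '$')
  sorted[14] = yyxyxyxyxyxy$yx  (last char: 'x')
Last column: yyyyyyyxxxxxy$x
Original string S is at sorted index 13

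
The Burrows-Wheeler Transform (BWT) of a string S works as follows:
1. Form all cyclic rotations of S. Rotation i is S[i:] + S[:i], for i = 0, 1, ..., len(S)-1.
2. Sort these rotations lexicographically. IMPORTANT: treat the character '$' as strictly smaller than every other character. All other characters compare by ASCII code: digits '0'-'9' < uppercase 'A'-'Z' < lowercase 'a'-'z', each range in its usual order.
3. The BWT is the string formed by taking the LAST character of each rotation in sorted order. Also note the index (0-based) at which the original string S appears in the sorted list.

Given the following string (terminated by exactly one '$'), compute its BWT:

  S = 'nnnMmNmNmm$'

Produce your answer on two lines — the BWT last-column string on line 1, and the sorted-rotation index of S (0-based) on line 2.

Answer: mnmmmMNNnn$
10

Derivation:
All 11 rotations (rotation i = S[i:]+S[:i]):
  rot[0] = nnnMmNmNmm$
  rot[1] = nnMmNmNmm$n
  rot[2] = nMmNmNmm$nn
  rot[3] = MmNmNmm$nnn
  rot[4] = mNmNmm$nnnM
  rot[5] = NmNmm$nnnMm
  rot[6] = mNmm$nnnMmN
  rot[7] = Nmm$nnnMmNm
  rot[8] = mm$nnnMmNmN
  rot[9] = m$nnnMmNmNm
  rot[10] = $nnnMmNmNmm
Sorted (with $ < everything):
  sorted[0] = $nnnMmNmNmm  (last char: 'm')
  sorted[1] = MmNmNmm$nnn  (last char: 'n')
  sorted[2] = NmNmm$nnnMm  (last char: 'm')
  sorted[3] = Nmm$nnnMmNm  (last char: 'm')
  sorted[4] = m$nnnMmNmNm  (last char: 'm')
  sorted[5] = mNmNmm$nnnM  (last char: 'M')
  sorted[6] = mNmm$nnnMmN  (last char: 'N')
  sorted[7] = mm$nnnMmNmN  (last char: 'N')
  sorted[8] = nMmNmNmm$nn  (last char: 'n')
  sorted[9] = nnMmNmNmm$n  (last char: 'n')
  sorted[10] = nnnMmNmNmm$  (last char: '$')
Last column: mnmmmMNNnn$
Original string S is at sorted index 10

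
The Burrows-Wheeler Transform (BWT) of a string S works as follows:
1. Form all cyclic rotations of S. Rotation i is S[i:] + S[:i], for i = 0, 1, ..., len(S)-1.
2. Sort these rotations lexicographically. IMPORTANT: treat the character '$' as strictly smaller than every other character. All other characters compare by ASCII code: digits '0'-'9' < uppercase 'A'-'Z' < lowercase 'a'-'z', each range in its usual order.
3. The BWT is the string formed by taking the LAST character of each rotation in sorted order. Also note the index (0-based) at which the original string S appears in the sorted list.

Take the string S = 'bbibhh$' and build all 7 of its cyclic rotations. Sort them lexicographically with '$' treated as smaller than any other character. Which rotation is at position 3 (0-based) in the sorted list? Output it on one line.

All 7 rotations (rotation i = S[i:]+S[:i]):
  rot[0] = bbibhh$
  rot[1] = bibhh$b
  rot[2] = ibhh$bb
  rot[3] = bhh$bbi
  rot[4] = hh$bbib
  rot[5] = h$bbibh
  rot[6] = $bbibhh
Sorted (with $ < everything):
  sorted[0] = $bbibhh
  sorted[1] = bbibhh$
  sorted[2] = bhh$bbi
  sorted[3] = bibhh$b
  sorted[4] = h$bbibh
  sorted[5] = hh$bbib
  sorted[6] = ibhh$bb
sorted[3] = bibhh$b

Answer: bibhh$b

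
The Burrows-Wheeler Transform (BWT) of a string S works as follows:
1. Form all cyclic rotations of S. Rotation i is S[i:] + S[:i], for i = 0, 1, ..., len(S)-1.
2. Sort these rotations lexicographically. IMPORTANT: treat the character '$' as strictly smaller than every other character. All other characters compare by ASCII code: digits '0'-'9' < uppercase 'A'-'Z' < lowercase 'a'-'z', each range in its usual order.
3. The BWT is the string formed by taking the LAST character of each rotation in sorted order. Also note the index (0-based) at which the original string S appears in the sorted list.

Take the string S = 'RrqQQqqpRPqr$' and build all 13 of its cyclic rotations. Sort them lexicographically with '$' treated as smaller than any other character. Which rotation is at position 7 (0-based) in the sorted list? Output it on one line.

Answer: qQQqqpRPqr$Rr

Derivation:
All 13 rotations (rotation i = S[i:]+S[:i]):
  rot[0] = RrqQQqqpRPqr$
  rot[1] = rqQQqqpRPqr$R
  rot[2] = qQQqqpRPqr$Rr
  rot[3] = QQqqpRPqr$Rrq
  rot[4] = QqqpRPqr$RrqQ
  rot[5] = qqpRPqr$RrqQQ
  rot[6] = qpRPqr$RrqQQq
  rot[7] = pRPqr$RrqQQqq
  rot[8] = RPqr$RrqQQqqp
  rot[9] = Pqr$RrqQQqqpR
  rot[10] = qr$RrqQQqqpRP
  rot[11] = r$RrqQQqqpRPq
  rot[12] = $RrqQQqqpRPqr
Sorted (with $ < everything):
  sorted[0] = $RrqQQqqpRPqr
  sorted[1] = Pqr$RrqQQqqpR
  sorted[2] = QQqqpRPqr$Rrq
  sorted[3] = QqqpRPqr$RrqQ
  sorted[4] = RPqr$RrqQQqqp
  sorted[5] = RrqQQqqpRPqr$
  sorted[6] = pRPqr$RrqQQqq
  sorted[7] = qQQqqpRPqr$Rr
  sorted[8] = qpRPqr$RrqQQq
  sorted[9] = qqpRPqr$RrqQQ
  sorted[10] = qr$RrqQQqqpRP
  sorted[11] = r$RrqQQqqpRPq
  sorted[12] = rqQQqqpRPqr$R
sorted[7] = qQQqqpRPqr$Rr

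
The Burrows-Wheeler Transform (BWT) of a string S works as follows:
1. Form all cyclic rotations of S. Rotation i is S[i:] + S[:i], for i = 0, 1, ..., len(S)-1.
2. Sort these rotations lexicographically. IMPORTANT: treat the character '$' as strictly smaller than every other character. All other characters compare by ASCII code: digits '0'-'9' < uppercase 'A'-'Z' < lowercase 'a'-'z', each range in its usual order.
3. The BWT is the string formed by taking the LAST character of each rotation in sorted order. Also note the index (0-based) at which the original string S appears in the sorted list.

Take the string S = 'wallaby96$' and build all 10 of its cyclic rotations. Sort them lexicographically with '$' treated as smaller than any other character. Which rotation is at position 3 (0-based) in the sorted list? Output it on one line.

All 10 rotations (rotation i = S[i:]+S[:i]):
  rot[0] = wallaby96$
  rot[1] = allaby96$w
  rot[2] = llaby96$wa
  rot[3] = laby96$wal
  rot[4] = aby96$wall
  rot[5] = by96$walla
  rot[6] = y96$wallab
  rot[7] = 96$wallaby
  rot[8] = 6$wallaby9
  rot[9] = $wallaby96
Sorted (with $ < everything):
  sorted[0] = $wallaby96
  sorted[1] = 6$wallaby9
  sorted[2] = 96$wallaby
  sorted[3] = aby96$wall
  sorted[4] = allaby96$w
  sorted[5] = by96$walla
  sorted[6] = laby96$wal
  sorted[7] = llaby96$wa
  sorted[8] = wallaby96$
  sorted[9] = y96$wallab
sorted[3] = aby96$wall

Answer: aby96$wall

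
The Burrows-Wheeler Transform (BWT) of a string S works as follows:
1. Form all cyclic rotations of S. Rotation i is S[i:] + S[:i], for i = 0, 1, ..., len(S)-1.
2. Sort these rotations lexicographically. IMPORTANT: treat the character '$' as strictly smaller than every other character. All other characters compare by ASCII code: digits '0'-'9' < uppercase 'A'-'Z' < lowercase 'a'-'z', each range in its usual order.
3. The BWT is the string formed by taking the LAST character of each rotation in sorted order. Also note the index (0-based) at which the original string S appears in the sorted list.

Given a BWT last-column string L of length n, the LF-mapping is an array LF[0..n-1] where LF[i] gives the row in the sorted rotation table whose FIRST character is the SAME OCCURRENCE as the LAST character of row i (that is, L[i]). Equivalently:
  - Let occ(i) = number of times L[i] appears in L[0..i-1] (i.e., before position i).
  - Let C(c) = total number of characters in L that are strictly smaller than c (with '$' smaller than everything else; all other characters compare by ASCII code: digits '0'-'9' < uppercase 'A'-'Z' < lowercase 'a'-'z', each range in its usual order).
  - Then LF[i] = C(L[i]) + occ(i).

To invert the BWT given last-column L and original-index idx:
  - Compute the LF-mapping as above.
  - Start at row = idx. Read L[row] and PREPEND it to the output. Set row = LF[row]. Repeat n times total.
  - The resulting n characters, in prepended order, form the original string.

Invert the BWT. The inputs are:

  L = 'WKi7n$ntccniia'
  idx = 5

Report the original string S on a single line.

LF mapping: 3 2 7 1 10 0 11 13 5 6 12 8 9 4
Walk LF starting at row 5, prepending L[row]:
  step 1: row=5, L[5]='$', prepend. Next row=LF[5]=0
  step 2: row=0, L[0]='W', prepend. Next row=LF[0]=3
  step 3: row=3, L[3]='7', prepend. Next row=LF[3]=1
  step 4: row=1, L[1]='K', prepend. Next row=LF[1]=2
  step 5: row=2, L[2]='i', prepend. Next row=LF[2]=7
  step 6: row=7, L[7]='t', prepend. Next row=LF[7]=13
  step 7: row=13, L[13]='a', prepend. Next row=LF[13]=4
  step 8: row=4, L[4]='n', prepend. Next row=LF[4]=10
  step 9: row=10, L[10]='n', prepend. Next row=LF[10]=12
  step 10: row=12, L[12]='i', prepend. Next row=LF[12]=9
  step 11: row=9, L[9]='c', prepend. Next row=LF[9]=6
  step 12: row=6, L[6]='n', prepend. Next row=LF[6]=11
  step 13: row=11, L[11]='i', prepend. Next row=LF[11]=8
  step 14: row=8, L[8]='c', prepend. Next row=LF[8]=5
Reversed output: cincinnatiK7W$

Answer: cincinnatiK7W$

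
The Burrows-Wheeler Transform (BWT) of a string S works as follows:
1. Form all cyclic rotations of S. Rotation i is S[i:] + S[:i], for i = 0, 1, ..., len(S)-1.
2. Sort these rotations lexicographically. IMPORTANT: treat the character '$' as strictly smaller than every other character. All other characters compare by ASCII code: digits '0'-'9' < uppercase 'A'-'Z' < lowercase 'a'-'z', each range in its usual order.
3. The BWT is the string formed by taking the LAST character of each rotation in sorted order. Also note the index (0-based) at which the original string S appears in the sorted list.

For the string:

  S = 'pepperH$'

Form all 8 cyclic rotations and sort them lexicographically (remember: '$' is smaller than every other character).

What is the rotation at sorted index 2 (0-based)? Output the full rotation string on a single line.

All 8 rotations (rotation i = S[i:]+S[:i]):
  rot[0] = pepperH$
  rot[1] = epperH$p
  rot[2] = pperH$pe
  rot[3] = perH$pep
  rot[4] = erH$pepp
  rot[5] = rH$peppe
  rot[6] = H$pepper
  rot[7] = $pepperH
Sorted (with $ < everything):
  sorted[0] = $pepperH
  sorted[1] = H$pepper
  sorted[2] = epperH$p
  sorted[3] = erH$pepp
  sorted[4] = pepperH$
  sorted[5] = perH$pep
  sorted[6] = pperH$pe
  sorted[7] = rH$peppe
sorted[2] = epperH$p

Answer: epperH$p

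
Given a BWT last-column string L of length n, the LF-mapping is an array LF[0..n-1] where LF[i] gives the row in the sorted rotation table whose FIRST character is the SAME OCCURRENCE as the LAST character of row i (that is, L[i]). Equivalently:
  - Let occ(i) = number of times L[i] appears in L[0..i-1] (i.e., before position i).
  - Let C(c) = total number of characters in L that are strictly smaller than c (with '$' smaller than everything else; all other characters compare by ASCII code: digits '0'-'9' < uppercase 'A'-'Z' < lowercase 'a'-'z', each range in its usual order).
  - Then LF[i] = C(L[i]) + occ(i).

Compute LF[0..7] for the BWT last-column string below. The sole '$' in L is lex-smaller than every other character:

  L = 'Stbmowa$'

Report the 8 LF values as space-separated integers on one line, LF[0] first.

Char counts: '$':1, 'S':1, 'a':1, 'b':1, 'm':1, 'o':1, 't':1, 'w':1
C (first-col start): C('$')=0, C('S')=1, C('a')=2, C('b')=3, C('m')=4, C('o')=5, C('t')=6, C('w')=7
L[0]='S': occ=0, LF[0]=C('S')+0=1+0=1
L[1]='t': occ=0, LF[1]=C('t')+0=6+0=6
L[2]='b': occ=0, LF[2]=C('b')+0=3+0=3
L[3]='m': occ=0, LF[3]=C('m')+0=4+0=4
L[4]='o': occ=0, LF[4]=C('o')+0=5+0=5
L[5]='w': occ=0, LF[5]=C('w')+0=7+0=7
L[6]='a': occ=0, LF[6]=C('a')+0=2+0=2
L[7]='$': occ=0, LF[7]=C('$')+0=0+0=0

Answer: 1 6 3 4 5 7 2 0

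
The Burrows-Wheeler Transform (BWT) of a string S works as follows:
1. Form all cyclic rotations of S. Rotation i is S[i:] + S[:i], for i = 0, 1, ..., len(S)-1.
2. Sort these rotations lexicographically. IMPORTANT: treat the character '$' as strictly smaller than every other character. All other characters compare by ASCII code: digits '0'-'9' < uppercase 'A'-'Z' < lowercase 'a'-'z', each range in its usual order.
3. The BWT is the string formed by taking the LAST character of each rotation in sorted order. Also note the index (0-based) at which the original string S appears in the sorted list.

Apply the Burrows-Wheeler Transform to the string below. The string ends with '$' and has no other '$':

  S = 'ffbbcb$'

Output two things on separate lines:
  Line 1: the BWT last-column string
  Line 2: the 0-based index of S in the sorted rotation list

All 7 rotations (rotation i = S[i:]+S[:i]):
  rot[0] = ffbbcb$
  rot[1] = fbbcb$f
  rot[2] = bbcb$ff
  rot[3] = bcb$ffb
  rot[4] = cb$ffbb
  rot[5] = b$ffbbc
  rot[6] = $ffbbcb
Sorted (with $ < everything):
  sorted[0] = $ffbbcb  (last char: 'b')
  sorted[1] = b$ffbbc  (last char: 'c')
  sorted[2] = bbcb$ff  (last char: 'f')
  sorted[3] = bcb$ffb  (last char: 'b')
  sorted[4] = cb$ffbb  (last char: 'b')
  sorted[5] = fbbcb$f  (last char: 'f')
  sorted[6] = ffbbcb$  (last char: '$')
Last column: bcfbbf$
Original string S is at sorted index 6

Answer: bcfbbf$
6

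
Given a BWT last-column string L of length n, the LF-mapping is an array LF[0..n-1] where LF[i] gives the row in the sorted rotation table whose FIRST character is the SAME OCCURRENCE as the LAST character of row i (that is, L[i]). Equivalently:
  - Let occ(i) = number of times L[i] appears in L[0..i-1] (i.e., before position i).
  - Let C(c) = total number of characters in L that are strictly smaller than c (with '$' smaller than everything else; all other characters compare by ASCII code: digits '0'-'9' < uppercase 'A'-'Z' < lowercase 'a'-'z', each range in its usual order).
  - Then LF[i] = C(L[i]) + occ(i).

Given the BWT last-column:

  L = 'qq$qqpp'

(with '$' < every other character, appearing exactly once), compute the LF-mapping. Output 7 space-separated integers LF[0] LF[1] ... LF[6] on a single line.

Char counts: '$':1, 'p':2, 'q':4
C (first-col start): C('$')=0, C('p')=1, C('q')=3
L[0]='q': occ=0, LF[0]=C('q')+0=3+0=3
L[1]='q': occ=1, LF[1]=C('q')+1=3+1=4
L[2]='$': occ=0, LF[2]=C('$')+0=0+0=0
L[3]='q': occ=2, LF[3]=C('q')+2=3+2=5
L[4]='q': occ=3, LF[4]=C('q')+3=3+3=6
L[5]='p': occ=0, LF[5]=C('p')+0=1+0=1
L[6]='p': occ=1, LF[6]=C('p')+1=1+1=2

Answer: 3 4 0 5 6 1 2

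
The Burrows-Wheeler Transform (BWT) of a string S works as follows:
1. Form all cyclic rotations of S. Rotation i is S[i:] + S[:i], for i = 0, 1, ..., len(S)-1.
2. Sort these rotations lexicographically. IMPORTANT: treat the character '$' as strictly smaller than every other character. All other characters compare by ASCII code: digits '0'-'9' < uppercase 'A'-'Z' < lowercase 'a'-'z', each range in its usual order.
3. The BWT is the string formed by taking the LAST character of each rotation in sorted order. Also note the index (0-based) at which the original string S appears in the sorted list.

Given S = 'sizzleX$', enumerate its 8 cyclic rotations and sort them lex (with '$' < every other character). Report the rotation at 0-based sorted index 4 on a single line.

Answer: leX$sizz

Derivation:
All 8 rotations (rotation i = S[i:]+S[:i]):
  rot[0] = sizzleX$
  rot[1] = izzleX$s
  rot[2] = zzleX$si
  rot[3] = zleX$siz
  rot[4] = leX$sizz
  rot[5] = eX$sizzl
  rot[6] = X$sizzle
  rot[7] = $sizzleX
Sorted (with $ < everything):
  sorted[0] = $sizzleX
  sorted[1] = X$sizzle
  sorted[2] = eX$sizzl
  sorted[3] = izzleX$s
  sorted[4] = leX$sizz
  sorted[5] = sizzleX$
  sorted[6] = zleX$siz
  sorted[7] = zzleX$si
sorted[4] = leX$sizz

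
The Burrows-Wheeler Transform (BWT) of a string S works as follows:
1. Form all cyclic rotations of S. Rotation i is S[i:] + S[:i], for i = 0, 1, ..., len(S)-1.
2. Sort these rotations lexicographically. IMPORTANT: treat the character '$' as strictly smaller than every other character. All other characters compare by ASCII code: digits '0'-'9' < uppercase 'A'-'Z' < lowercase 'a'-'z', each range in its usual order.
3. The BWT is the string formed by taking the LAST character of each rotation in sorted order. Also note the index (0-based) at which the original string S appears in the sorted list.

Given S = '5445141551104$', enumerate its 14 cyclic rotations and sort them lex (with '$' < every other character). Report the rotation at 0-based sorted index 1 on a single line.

Answer: 04$54451415511

Derivation:
All 14 rotations (rotation i = S[i:]+S[:i]):
  rot[0] = 5445141551104$
  rot[1] = 445141551104$5
  rot[2] = 45141551104$54
  rot[3] = 5141551104$544
  rot[4] = 141551104$5445
  rot[5] = 41551104$54451
  rot[6] = 1551104$544514
  rot[7] = 551104$5445141
  rot[8] = 51104$54451415
  rot[9] = 1104$544514155
  rot[10] = 104$5445141551
  rot[11] = 04$54451415511
  rot[12] = 4$544514155110
  rot[13] = $5445141551104
Sorted (with $ < everything):
  sorted[0] = $5445141551104
  sorted[1] = 04$54451415511
  sorted[2] = 104$5445141551
  sorted[3] = 1104$544514155
  sorted[4] = 141551104$5445
  sorted[5] = 1551104$544514
  sorted[6] = 4$544514155110
  sorted[7] = 41551104$54451
  sorted[8] = 445141551104$5
  sorted[9] = 45141551104$54
  sorted[10] = 51104$54451415
  sorted[11] = 5141551104$544
  sorted[12] = 5445141551104$
  sorted[13] = 551104$5445141
sorted[1] = 04$54451415511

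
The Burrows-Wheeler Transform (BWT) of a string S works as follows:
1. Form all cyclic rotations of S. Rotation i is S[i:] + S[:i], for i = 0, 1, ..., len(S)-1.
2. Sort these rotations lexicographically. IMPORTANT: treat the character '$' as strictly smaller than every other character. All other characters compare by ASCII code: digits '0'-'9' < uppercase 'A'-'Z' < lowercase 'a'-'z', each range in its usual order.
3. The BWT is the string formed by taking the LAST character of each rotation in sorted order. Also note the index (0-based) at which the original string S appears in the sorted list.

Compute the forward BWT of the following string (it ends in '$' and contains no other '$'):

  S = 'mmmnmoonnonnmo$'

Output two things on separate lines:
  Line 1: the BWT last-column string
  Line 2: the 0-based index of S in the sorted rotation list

All 15 rotations (rotation i = S[i:]+S[:i]):
  rot[0] = mmmnmoonnonnmo$
  rot[1] = mmnmoonnonnmo$m
  rot[2] = mnmoonnonnmo$mm
  rot[3] = nmoonnonnmo$mmm
  rot[4] = moonnonnmo$mmmn
  rot[5] = oonnonnmo$mmmnm
  rot[6] = onnonnmo$mmmnmo
  rot[7] = nnonnmo$mmmnmoo
  rot[8] = nonnmo$mmmnmoon
  rot[9] = onnmo$mmmnmoonn
  rot[10] = nnmo$mmmnmoonno
  rot[11] = nmo$mmmnmoonnon
  rot[12] = mo$mmmnmoonnonn
  rot[13] = o$mmmnmoonnonnm
  rot[14] = $mmmnmoonnonnmo
Sorted (with $ < everything):
  sorted[0] = $mmmnmoonnonnmo  (last char: 'o')
  sorted[1] = mmmnmoonnonnmo$  (last char: '$')
  sorted[2] = mmnmoonnonnmo$m  (last char: 'm')
  sorted[3] = mnmoonnonnmo$mm  (last char: 'm')
  sorted[4] = mo$mmmnmoonnonn  (last char: 'n')
  sorted[5] = moonnonnmo$mmmn  (last char: 'n')
  sorted[6] = nmo$mmmnmoonnon  (last char: 'n')
  sorted[7] = nmoonnonnmo$mmm  (last char: 'm')
  sorted[8] = nnmo$mmmnmoonno  (last char: 'o')
  sorted[9] = nnonnmo$mmmnmoo  (last char: 'o')
  sorted[10] = nonnmo$mmmnmoon  (last char: 'n')
  sorted[11] = o$mmmnmoonnonnm  (last char: 'm')
  sorted[12] = onnmo$mmmnmoonn  (last char: 'n')
  sorted[13] = onnonnmo$mmmnmo  (last char: 'o')
  sorted[14] = oonnonnmo$mmmnm  (last char: 'm')
Last column: o$mmnnnmoonmnom
Original string S is at sorted index 1

Answer: o$mmnnnmoonmnom
1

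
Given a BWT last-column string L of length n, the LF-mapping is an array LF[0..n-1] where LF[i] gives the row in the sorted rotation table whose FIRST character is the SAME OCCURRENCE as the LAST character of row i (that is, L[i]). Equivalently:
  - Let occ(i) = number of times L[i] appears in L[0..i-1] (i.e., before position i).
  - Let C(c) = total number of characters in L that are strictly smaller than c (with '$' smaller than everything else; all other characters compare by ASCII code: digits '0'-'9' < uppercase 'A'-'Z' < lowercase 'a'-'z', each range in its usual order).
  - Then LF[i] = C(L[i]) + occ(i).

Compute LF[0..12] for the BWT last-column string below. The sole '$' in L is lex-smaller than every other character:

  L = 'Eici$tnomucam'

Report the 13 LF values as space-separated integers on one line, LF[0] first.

Answer: 1 5 3 6 0 11 9 10 7 12 4 2 8

Derivation:
Char counts: '$':1, 'E':1, 'a':1, 'c':2, 'i':2, 'm':2, 'n':1, 'o':1, 't':1, 'u':1
C (first-col start): C('$')=0, C('E')=1, C('a')=2, C('c')=3, C('i')=5, C('m')=7, C('n')=9, C('o')=10, C('t')=11, C('u')=12
L[0]='E': occ=0, LF[0]=C('E')+0=1+0=1
L[1]='i': occ=0, LF[1]=C('i')+0=5+0=5
L[2]='c': occ=0, LF[2]=C('c')+0=3+0=3
L[3]='i': occ=1, LF[3]=C('i')+1=5+1=6
L[4]='$': occ=0, LF[4]=C('$')+0=0+0=0
L[5]='t': occ=0, LF[5]=C('t')+0=11+0=11
L[6]='n': occ=0, LF[6]=C('n')+0=9+0=9
L[7]='o': occ=0, LF[7]=C('o')+0=10+0=10
L[8]='m': occ=0, LF[8]=C('m')+0=7+0=7
L[9]='u': occ=0, LF[9]=C('u')+0=12+0=12
L[10]='c': occ=1, LF[10]=C('c')+1=3+1=4
L[11]='a': occ=0, LF[11]=C('a')+0=2+0=2
L[12]='m': occ=1, LF[12]=C('m')+1=7+1=8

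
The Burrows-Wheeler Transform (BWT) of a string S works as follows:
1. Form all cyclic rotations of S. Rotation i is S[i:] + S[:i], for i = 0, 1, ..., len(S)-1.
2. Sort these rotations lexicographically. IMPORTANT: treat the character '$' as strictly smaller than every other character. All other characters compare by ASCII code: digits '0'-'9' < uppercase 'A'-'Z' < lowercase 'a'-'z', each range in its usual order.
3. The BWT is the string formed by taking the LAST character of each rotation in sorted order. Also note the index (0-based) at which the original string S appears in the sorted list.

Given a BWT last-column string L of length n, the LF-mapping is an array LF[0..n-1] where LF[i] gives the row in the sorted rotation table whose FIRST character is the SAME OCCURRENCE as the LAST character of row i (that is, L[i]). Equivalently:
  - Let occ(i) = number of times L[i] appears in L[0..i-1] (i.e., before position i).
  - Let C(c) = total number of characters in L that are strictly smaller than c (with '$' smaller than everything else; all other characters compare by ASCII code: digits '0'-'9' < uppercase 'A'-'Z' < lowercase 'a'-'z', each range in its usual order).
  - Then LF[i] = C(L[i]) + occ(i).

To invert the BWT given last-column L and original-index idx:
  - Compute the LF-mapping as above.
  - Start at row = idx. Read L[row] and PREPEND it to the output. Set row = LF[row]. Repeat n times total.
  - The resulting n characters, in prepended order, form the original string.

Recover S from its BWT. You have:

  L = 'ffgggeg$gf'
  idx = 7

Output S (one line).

LF mapping: 2 3 5 6 7 1 8 0 9 4
Walk LF starting at row 7, prepending L[row]:
  step 1: row=7, L[7]='$', prepend. Next row=LF[7]=0
  step 2: row=0, L[0]='f', prepend. Next row=LF[0]=2
  step 3: row=2, L[2]='g', prepend. Next row=LF[2]=5
  step 4: row=5, L[5]='e', prepend. Next row=LF[5]=1
  step 5: row=1, L[1]='f', prepend. Next row=LF[1]=3
  step 6: row=3, L[3]='g', prepend. Next row=LF[3]=6
  step 7: row=6, L[6]='g', prepend. Next row=LF[6]=8
  step 8: row=8, L[8]='g', prepend. Next row=LF[8]=9
  step 9: row=9, L[9]='f', prepend. Next row=LF[9]=4
  step 10: row=4, L[4]='g', prepend. Next row=LF[4]=7
Reversed output: gfgggfegf$

Answer: gfgggfegf$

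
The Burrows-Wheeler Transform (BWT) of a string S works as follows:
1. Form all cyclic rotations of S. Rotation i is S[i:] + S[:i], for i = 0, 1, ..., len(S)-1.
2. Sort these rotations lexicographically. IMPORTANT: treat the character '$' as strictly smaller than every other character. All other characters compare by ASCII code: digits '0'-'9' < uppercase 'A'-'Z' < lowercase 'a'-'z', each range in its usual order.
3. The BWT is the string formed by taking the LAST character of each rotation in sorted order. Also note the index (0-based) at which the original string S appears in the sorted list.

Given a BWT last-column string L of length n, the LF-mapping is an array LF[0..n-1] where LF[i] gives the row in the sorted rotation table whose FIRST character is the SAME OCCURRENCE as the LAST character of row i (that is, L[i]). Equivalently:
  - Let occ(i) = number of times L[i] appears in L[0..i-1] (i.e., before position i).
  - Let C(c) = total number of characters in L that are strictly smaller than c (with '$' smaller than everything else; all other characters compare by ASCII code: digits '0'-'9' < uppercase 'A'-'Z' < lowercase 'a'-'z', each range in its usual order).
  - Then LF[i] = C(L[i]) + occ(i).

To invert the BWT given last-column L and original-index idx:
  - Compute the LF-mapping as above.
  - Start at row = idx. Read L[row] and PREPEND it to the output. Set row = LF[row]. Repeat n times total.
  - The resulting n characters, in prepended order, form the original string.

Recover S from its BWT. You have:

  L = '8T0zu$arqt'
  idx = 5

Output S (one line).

Answer: quartzT08$

Derivation:
LF mapping: 2 3 1 9 8 0 4 6 5 7
Walk LF starting at row 5, prepending L[row]:
  step 1: row=5, L[5]='$', prepend. Next row=LF[5]=0
  step 2: row=0, L[0]='8', prepend. Next row=LF[0]=2
  step 3: row=2, L[2]='0', prepend. Next row=LF[2]=1
  step 4: row=1, L[1]='T', prepend. Next row=LF[1]=3
  step 5: row=3, L[3]='z', prepend. Next row=LF[3]=9
  step 6: row=9, L[9]='t', prepend. Next row=LF[9]=7
  step 7: row=7, L[7]='r', prepend. Next row=LF[7]=6
  step 8: row=6, L[6]='a', prepend. Next row=LF[6]=4
  step 9: row=4, L[4]='u', prepend. Next row=LF[4]=8
  step 10: row=8, L[8]='q', prepend. Next row=LF[8]=5
Reversed output: quartzT08$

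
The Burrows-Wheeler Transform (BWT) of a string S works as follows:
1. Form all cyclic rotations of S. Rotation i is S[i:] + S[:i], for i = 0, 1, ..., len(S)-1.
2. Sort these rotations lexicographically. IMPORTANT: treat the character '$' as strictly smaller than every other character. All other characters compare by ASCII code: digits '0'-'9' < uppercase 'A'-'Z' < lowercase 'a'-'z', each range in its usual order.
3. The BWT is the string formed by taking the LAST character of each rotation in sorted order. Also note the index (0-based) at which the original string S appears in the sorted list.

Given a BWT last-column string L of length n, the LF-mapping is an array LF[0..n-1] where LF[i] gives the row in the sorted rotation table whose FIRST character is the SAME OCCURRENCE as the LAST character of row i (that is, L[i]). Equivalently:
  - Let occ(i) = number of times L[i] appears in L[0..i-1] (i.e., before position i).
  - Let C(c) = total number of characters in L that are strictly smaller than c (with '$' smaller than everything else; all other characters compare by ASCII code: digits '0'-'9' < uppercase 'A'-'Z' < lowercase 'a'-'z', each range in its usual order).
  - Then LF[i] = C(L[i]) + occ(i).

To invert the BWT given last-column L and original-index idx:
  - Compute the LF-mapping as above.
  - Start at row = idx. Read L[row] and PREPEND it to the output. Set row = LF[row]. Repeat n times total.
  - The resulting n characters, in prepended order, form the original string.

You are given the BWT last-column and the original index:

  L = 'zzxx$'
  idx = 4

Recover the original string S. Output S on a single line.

Answer: zxxz$

Derivation:
LF mapping: 3 4 1 2 0
Walk LF starting at row 4, prepending L[row]:
  step 1: row=4, L[4]='$', prepend. Next row=LF[4]=0
  step 2: row=0, L[0]='z', prepend. Next row=LF[0]=3
  step 3: row=3, L[3]='x', prepend. Next row=LF[3]=2
  step 4: row=2, L[2]='x', prepend. Next row=LF[2]=1
  step 5: row=1, L[1]='z', prepend. Next row=LF[1]=4
Reversed output: zxxz$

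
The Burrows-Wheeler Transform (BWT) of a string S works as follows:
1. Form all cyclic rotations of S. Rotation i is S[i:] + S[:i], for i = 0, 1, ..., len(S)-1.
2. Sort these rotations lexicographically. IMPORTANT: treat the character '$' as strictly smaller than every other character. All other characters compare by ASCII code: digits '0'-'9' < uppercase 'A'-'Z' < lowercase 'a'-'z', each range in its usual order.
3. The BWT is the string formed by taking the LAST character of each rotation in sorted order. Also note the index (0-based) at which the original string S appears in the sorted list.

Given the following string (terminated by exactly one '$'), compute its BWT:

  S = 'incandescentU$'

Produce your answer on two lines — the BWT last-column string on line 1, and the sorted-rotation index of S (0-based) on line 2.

Answer: Utcnsncd$iaeen
8

Derivation:
All 14 rotations (rotation i = S[i:]+S[:i]):
  rot[0] = incandescentU$
  rot[1] = ncandescentU$i
  rot[2] = candescentU$in
  rot[3] = andescentU$inc
  rot[4] = ndescentU$inca
  rot[5] = descentU$incan
  rot[6] = escentU$incand
  rot[7] = scentU$incande
  rot[8] = centU$incandes
  rot[9] = entU$incandesc
  rot[10] = ntU$incandesce
  rot[11] = tU$incandescen
  rot[12] = U$incandescent
  rot[13] = $incandescentU
Sorted (with $ < everything):
  sorted[0] = $incandescentU  (last char: 'U')
  sorted[1] = U$incandescent  (last char: 't')
  sorted[2] = andescentU$inc  (last char: 'c')
  sorted[3] = candescentU$in  (last char: 'n')
  sorted[4] = centU$incandes  (last char: 's')
  sorted[5] = descentU$incan  (last char: 'n')
  sorted[6] = entU$incandesc  (last char: 'c')
  sorted[7] = escentU$incand  (last char: 'd')
  sorted[8] = incandescentU$  (last char: '$')
  sorted[9] = ncandescentU$i  (last char: 'i')
  sorted[10] = ndescentU$inca  (last char: 'a')
  sorted[11] = ntU$incandesce  (last char: 'e')
  sorted[12] = scentU$incande  (last char: 'e')
  sorted[13] = tU$incandescen  (last char: 'n')
Last column: Utcnsncd$iaeen
Original string S is at sorted index 8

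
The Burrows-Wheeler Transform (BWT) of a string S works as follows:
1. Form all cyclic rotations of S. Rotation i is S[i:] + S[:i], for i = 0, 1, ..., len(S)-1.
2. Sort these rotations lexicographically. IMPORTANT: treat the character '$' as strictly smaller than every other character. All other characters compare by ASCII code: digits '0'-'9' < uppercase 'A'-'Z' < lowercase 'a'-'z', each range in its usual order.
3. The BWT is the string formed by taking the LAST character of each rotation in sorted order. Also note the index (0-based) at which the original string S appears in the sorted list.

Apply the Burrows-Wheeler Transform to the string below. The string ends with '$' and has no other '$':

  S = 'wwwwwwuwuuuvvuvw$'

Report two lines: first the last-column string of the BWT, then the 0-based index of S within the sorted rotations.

Answer: wwuuvwvuuvuwwwww$
16

Derivation:
All 17 rotations (rotation i = S[i:]+S[:i]):
  rot[0] = wwwwwwuwuuuvvuvw$
  rot[1] = wwwwwuwuuuvvuvw$w
  rot[2] = wwwwuwuuuvvuvw$ww
  rot[3] = wwwuwuuuvvuvw$www
  rot[4] = wwuwuuuvvuvw$wwww
  rot[5] = wuwuuuvvuvw$wwwww
  rot[6] = uwuuuvvuvw$wwwwww
  rot[7] = wuuuvvuvw$wwwwwwu
  rot[8] = uuuvvuvw$wwwwwwuw
  rot[9] = uuvvuvw$wwwwwwuwu
  rot[10] = uvvuvw$wwwwwwuwuu
  rot[11] = vvuvw$wwwwwwuwuuu
  rot[12] = vuvw$wwwwwwuwuuuv
  rot[13] = uvw$wwwwwwuwuuuvv
  rot[14] = vw$wwwwwwuwuuuvvu
  rot[15] = w$wwwwwwuwuuuvvuv
  rot[16] = $wwwwwwuwuuuvvuvw
Sorted (with $ < everything):
  sorted[0] = $wwwwwwuwuuuvvuvw  (last char: 'w')
  sorted[1] = uuuvvuvw$wwwwwwuw  (last char: 'w')
  sorted[2] = uuvvuvw$wwwwwwuwu  (last char: 'u')
  sorted[3] = uvvuvw$wwwwwwuwuu  (last char: 'u')
  sorted[4] = uvw$wwwwwwuwuuuvv  (last char: 'v')
  sorted[5] = uwuuuvvuvw$wwwwww  (last char: 'w')
  sorted[6] = vuvw$wwwwwwuwuuuv  (last char: 'v')
  sorted[7] = vvuvw$wwwwwwuwuuu  (last char: 'u')
  sorted[8] = vw$wwwwwwuwuuuvvu  (last char: 'u')
  sorted[9] = w$wwwwwwuwuuuvvuv  (last char: 'v')
  sorted[10] = wuuuvvuvw$wwwwwwu  (last char: 'u')
  sorted[11] = wuwuuuvvuvw$wwwww  (last char: 'w')
  sorted[12] = wwuwuuuvvuvw$wwww  (last char: 'w')
  sorted[13] = wwwuwuuuvvuvw$www  (last char: 'w')
  sorted[14] = wwwwuwuuuvvuvw$ww  (last char: 'w')
  sorted[15] = wwwwwuwuuuvvuvw$w  (last char: 'w')
  sorted[16] = wwwwwwuwuuuvvuvw$  (last char: '$')
Last column: wwuuvwvuuvuwwwww$
Original string S is at sorted index 16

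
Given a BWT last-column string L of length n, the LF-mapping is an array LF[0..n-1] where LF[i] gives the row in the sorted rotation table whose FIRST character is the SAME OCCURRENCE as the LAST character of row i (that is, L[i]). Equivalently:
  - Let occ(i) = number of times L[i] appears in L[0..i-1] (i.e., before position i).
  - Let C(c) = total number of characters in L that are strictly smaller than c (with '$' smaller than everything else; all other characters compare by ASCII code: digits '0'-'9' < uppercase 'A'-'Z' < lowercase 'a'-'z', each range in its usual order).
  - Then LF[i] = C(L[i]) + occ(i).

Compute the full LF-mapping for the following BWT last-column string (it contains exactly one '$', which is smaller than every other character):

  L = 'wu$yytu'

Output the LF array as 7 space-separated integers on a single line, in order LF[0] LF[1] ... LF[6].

Answer: 4 2 0 5 6 1 3

Derivation:
Char counts: '$':1, 't':1, 'u':2, 'w':1, 'y':2
C (first-col start): C('$')=0, C('t')=1, C('u')=2, C('w')=4, C('y')=5
L[0]='w': occ=0, LF[0]=C('w')+0=4+0=4
L[1]='u': occ=0, LF[1]=C('u')+0=2+0=2
L[2]='$': occ=0, LF[2]=C('$')+0=0+0=0
L[3]='y': occ=0, LF[3]=C('y')+0=5+0=5
L[4]='y': occ=1, LF[4]=C('y')+1=5+1=6
L[5]='t': occ=0, LF[5]=C('t')+0=1+0=1
L[6]='u': occ=1, LF[6]=C('u')+1=2+1=3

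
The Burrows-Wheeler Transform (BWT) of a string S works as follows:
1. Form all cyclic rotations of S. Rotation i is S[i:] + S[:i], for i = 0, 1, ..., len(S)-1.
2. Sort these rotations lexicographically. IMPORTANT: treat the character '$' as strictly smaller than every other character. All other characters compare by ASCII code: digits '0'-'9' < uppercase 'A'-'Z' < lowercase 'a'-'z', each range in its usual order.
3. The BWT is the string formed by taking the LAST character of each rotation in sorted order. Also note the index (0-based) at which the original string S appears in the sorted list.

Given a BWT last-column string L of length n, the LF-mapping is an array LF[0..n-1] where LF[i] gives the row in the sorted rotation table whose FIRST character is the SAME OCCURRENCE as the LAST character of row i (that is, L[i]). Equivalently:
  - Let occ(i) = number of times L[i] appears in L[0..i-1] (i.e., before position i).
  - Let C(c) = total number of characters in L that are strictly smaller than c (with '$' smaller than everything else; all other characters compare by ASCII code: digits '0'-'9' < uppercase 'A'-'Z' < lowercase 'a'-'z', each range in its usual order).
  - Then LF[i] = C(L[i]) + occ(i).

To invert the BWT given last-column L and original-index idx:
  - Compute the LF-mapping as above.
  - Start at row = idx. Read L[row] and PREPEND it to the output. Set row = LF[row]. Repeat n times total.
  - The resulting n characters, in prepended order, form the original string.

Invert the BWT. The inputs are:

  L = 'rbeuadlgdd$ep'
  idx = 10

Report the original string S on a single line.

Answer: puddlebadger$

Derivation:
LF mapping: 11 2 6 12 1 3 9 8 4 5 0 7 10
Walk LF starting at row 10, prepending L[row]:
  step 1: row=10, L[10]='$', prepend. Next row=LF[10]=0
  step 2: row=0, L[0]='r', prepend. Next row=LF[0]=11
  step 3: row=11, L[11]='e', prepend. Next row=LF[11]=7
  step 4: row=7, L[7]='g', prepend. Next row=LF[7]=8
  step 5: row=8, L[8]='d', prepend. Next row=LF[8]=4
  step 6: row=4, L[4]='a', prepend. Next row=LF[4]=1
  step 7: row=1, L[1]='b', prepend. Next row=LF[1]=2
  step 8: row=2, L[2]='e', prepend. Next row=LF[2]=6
  step 9: row=6, L[6]='l', prepend. Next row=LF[6]=9
  step 10: row=9, L[9]='d', prepend. Next row=LF[9]=5
  step 11: row=5, L[5]='d', prepend. Next row=LF[5]=3
  step 12: row=3, L[3]='u', prepend. Next row=LF[3]=12
  step 13: row=12, L[12]='p', prepend. Next row=LF[12]=10
Reversed output: puddlebadger$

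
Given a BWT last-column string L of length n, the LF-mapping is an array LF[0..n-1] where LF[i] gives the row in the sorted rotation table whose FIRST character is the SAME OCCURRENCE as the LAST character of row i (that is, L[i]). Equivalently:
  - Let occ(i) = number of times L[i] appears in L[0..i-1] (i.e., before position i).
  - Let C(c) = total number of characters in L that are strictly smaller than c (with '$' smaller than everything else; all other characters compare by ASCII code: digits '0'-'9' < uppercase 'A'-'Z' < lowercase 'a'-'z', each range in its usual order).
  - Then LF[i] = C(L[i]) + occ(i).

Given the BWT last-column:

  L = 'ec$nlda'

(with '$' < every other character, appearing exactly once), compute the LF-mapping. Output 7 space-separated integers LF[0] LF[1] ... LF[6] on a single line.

Char counts: '$':1, 'a':1, 'c':1, 'd':1, 'e':1, 'l':1, 'n':1
C (first-col start): C('$')=0, C('a')=1, C('c')=2, C('d')=3, C('e')=4, C('l')=5, C('n')=6
L[0]='e': occ=0, LF[0]=C('e')+0=4+0=4
L[1]='c': occ=0, LF[1]=C('c')+0=2+0=2
L[2]='$': occ=0, LF[2]=C('$')+0=0+0=0
L[3]='n': occ=0, LF[3]=C('n')+0=6+0=6
L[4]='l': occ=0, LF[4]=C('l')+0=5+0=5
L[5]='d': occ=0, LF[5]=C('d')+0=3+0=3
L[6]='a': occ=0, LF[6]=C('a')+0=1+0=1

Answer: 4 2 0 6 5 3 1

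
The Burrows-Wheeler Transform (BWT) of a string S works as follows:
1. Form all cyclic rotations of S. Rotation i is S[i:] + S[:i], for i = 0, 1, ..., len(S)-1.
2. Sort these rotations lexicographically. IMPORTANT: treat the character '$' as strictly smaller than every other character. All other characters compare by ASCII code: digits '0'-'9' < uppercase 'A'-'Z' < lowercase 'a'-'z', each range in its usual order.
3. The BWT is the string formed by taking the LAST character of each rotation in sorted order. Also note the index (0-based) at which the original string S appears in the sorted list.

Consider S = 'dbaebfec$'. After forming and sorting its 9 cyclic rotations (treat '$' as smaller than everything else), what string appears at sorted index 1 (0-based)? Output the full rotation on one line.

All 9 rotations (rotation i = S[i:]+S[:i]):
  rot[0] = dbaebfec$
  rot[1] = baebfec$d
  rot[2] = aebfec$db
  rot[3] = ebfec$dba
  rot[4] = bfec$dbae
  rot[5] = fec$dbaeb
  rot[6] = ec$dbaebf
  rot[7] = c$dbaebfe
  rot[8] = $dbaebfec
Sorted (with $ < everything):
  sorted[0] = $dbaebfec
  sorted[1] = aebfec$db
  sorted[2] = baebfec$d
  sorted[3] = bfec$dbae
  sorted[4] = c$dbaebfe
  sorted[5] = dbaebfec$
  sorted[6] = ebfec$dba
  sorted[7] = ec$dbaebf
  sorted[8] = fec$dbaeb
sorted[1] = aebfec$db

Answer: aebfec$db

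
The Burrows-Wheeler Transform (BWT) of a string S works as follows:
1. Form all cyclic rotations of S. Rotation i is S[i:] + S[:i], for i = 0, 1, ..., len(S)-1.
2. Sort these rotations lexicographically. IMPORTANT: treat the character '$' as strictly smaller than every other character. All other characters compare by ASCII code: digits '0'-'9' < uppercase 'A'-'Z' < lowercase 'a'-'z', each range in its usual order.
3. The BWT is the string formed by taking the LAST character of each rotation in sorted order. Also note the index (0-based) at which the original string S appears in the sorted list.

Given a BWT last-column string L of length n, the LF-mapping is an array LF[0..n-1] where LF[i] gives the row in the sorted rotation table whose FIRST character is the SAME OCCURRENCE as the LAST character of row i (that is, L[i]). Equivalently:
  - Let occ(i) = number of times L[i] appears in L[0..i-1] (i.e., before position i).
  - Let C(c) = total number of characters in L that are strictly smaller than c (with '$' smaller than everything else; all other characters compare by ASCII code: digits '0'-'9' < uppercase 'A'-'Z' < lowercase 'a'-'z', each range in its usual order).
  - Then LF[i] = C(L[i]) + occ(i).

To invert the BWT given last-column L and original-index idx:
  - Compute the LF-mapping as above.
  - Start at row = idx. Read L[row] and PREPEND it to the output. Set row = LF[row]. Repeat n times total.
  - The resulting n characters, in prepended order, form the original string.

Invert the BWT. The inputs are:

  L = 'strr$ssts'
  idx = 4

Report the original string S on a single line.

Answer: sssttrrs$

Derivation:
LF mapping: 3 7 1 2 0 4 5 8 6
Walk LF starting at row 4, prepending L[row]:
  step 1: row=4, L[4]='$', prepend. Next row=LF[4]=0
  step 2: row=0, L[0]='s', prepend. Next row=LF[0]=3
  step 3: row=3, L[3]='r', prepend. Next row=LF[3]=2
  step 4: row=2, L[2]='r', prepend. Next row=LF[2]=1
  step 5: row=1, L[1]='t', prepend. Next row=LF[1]=7
  step 6: row=7, L[7]='t', prepend. Next row=LF[7]=8
  step 7: row=8, L[8]='s', prepend. Next row=LF[8]=6
  step 8: row=6, L[6]='s', prepend. Next row=LF[6]=5
  step 9: row=5, L[5]='s', prepend. Next row=LF[5]=4
Reversed output: sssttrrs$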